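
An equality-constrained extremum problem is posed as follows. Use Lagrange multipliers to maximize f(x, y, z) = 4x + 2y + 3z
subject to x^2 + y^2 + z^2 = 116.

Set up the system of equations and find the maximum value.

Lagrange conditions: 4 = 2*lambda*x, 2 = 2*lambda*y, 3 = 2*lambda*z
So x:4 = y:2 = z:3, i.e. x = 4t, y = 2t, z = 3t
Constraint: t^2*(4^2 + 2^2 + 3^2) = 116
  t^2 * 29 = 116  =>  t = sqrt(4)
Maximum = 4*4t + 2*2t + 3*3t = 29*sqrt(4) = 58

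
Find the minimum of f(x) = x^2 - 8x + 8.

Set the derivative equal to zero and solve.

f(x) = x^2 - 8x + 8
f'(x) = 2x + (-8) = 0
x = 8/2 = 4
f(4) = -8
Since f''(x) = 2 > 0, this is a minimum.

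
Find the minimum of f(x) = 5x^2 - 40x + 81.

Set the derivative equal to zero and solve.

f(x) = 5x^2 - 40x + 81
f'(x) = 10x + (-40) = 0
x = 40/10 = 4
f(4) = 1
Since f''(x) = 10 > 0, this is a minimum.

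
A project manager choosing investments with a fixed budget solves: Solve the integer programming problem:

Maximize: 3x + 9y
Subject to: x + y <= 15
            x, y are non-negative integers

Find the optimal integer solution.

Objective: 3x + 9y, constraint: x + y <= 15
Coefficient of y is 9 > coefficient of x is 3, so allocate the entire budget to y.
Optimal: x = 0, y = 15, value = 135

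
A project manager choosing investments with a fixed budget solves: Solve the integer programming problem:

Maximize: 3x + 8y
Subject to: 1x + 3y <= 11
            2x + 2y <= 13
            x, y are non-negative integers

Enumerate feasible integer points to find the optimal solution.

Constraint 1: 1x + 3y <= 11
Constraint 2: 2x + 2y <= 13
Feasible x range (need y >= 0): 0 <= x <= min(11/1, 13/2) => x in {0, ..., 6}.
Enumerate feasible integer points row by row (the coefficient of y is 8 > 0, so for each x the largest feasible y gives the best value):
  x = 0: y <= min((11 - 1*0)/3, (13 - 2*0)/2) => y in {0, ..., 3}; best 3*0 + 8*3 = 24
  x = 1: y <= min((11 - 1*1)/3, (13 - 2*1)/2) => y in {0, ..., 3}; best 3*1 + 8*3 = 27
  x = 2: y <= min((11 - 1*2)/3, (13 - 2*2)/2) => y in {0, ..., 3}; best 3*2 + 8*3 = 30
  x = 3: y <= min((11 - 1*3)/3, (13 - 2*3)/2) => y in {0, ..., 2}; best 3*3 + 8*2 = 25
  x = 4: y <= min((11 - 1*4)/3, (13 - 2*4)/2) => y in {0, ..., 2}; best 3*4 + 8*2 = 28
  x = 5: y <= min((11 - 1*5)/3, (13 - 2*5)/2) => y in {0, ..., 1}; best 3*5 + 8*1 = 23
  x = 6: y <= min((11 - 1*6)/3, (13 - 2*6)/2) => y in {0}; best 3*6 + 8*0 = 18
The maximum 3x + 8y = 30 is achieved at x = 2, y = 3.
Check: 1*2 + 3*3 = 11 <= 11 and 2*2 + 2*3 = 10 <= 13.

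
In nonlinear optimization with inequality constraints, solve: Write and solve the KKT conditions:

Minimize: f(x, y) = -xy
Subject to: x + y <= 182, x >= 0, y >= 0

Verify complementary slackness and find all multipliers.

Problem: min -xy s.t. x + y <= 182 (multiplier lambda), x >= 0 (mu_x), y >= 0 (mu_y)
KKT stationarity: -y + lambda - mu_x = 0, -x + lambda - mu_y = 0, with lambda, mu_x, mu_y >= 0
Complementary slackness: lambda*(x + y - 182) = 0, mu_x*x = 0, mu_y*y = 0
If lambda = 0: y = -mu_x <= 0 and x = -mu_y <= 0 force x = y = 0 with f = 0; but x = y = 91 is feasible with f = -8281 < 0, so this is not the minimum. Hence lambda > 0 and x + y = 182.
Try x > 0, y > 0 (so mu_x = mu_y = 0): y = lambda, x = lambda => x = y = lambda
x + y = 182 => 2*lambda = 182 => lambda = 91
x* = y* = 91 > 0, consistent with mu_x = mu_y = 0.
(Any feasible point with x = 0 or y = 0 has f = 0 > -8281, so the minimum is not on those boundaries.)
min(-xy) = -8281 (i.e. max xy = 8281)
Multipliers: lambda = 91, mu_x = 0, mu_y = 0
Complementary slackness: lambda*(x + y - 182) = 91*(91 + 91 - 182) = 0, mu_x*x = 0*91 = 0, mu_y*y = 0*91 = 0. Satisfied.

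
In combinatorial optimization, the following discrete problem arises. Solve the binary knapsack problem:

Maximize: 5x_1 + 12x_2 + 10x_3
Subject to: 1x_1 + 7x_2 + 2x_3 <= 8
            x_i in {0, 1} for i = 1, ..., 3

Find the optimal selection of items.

Items: item 1 (v=5, w=1), item 2 (v=12, w=7), item 3 (v=10, w=2)
Capacity: 8
Checking all 8 subsets (w = total weight, v = total value):
  {}: w = 0, v = 0
  {1}: w = 1, v = 5
  {2}: w = 7, v = 12
  {3}: w = 2, v = 10
  {1, 2}: w = 8, v = 17
  {1, 3}: w = 3, v = 15
  {2, 3}: w = 9 > 8, infeasible
  {1, 2, 3}: w = 10 > 8, infeasible
Best feasible subset: items [1, 2]
Total weight: 8 <= 8, total value: 17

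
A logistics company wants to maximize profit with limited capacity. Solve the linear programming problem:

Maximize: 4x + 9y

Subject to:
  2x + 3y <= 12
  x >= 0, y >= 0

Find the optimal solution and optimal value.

The feasible region has vertices at [(0, 0), (6, 0), (0, 4)].
Checking objective 4x + 9y at each vertex:
  (0, 0): 4*0 + 9*0 = 0
  (6, 0): 4*6 + 9*0 = 24
  (0, 4): 4*0 + 9*4 = 36
Maximum is 36 at (0, 4).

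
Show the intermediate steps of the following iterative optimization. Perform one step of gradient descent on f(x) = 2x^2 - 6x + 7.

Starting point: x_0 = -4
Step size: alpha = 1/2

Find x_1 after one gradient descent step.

f(x) = 2x^2 - 6x + 7
f'(x) = 4x - 6
f'(-4) = 4*-4 + (-6) = -22
x_1 = x_0 - alpha * f'(x_0) = -4 - 1/2 * -22 = 7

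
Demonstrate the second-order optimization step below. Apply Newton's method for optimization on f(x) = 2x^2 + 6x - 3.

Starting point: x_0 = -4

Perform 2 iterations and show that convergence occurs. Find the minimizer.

f(x) = 2x^2 + 6x - 3, f'(x) = 4x + (6), f''(x) = 4
Step 1: f'(-4) = -10, x_1 = -4 - -10/4 = -3/2
Step 2: f'(-3/2) = 0, x_2 = -3/2 (converged)
Newton's method converges in 1 step for quadratics.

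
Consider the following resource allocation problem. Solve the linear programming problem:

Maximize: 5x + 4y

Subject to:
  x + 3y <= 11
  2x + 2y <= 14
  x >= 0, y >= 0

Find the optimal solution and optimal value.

Feasible vertices: (0, 0), (0, 11/3), (5, 2), (7, 0)
Objective 5x + 4y at each:
  (0, 0): 0
  (0, 11/3): 44/3
  (5, 2): 33
  (7, 0): 35
Maximum is 35 at (7, 0).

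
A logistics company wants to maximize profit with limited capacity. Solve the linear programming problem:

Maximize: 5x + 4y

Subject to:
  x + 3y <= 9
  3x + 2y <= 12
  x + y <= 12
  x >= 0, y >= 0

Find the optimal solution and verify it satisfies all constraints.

Feasible vertices: (0, 0), (0, 3), (18/7, 15/7), (4, 0)
Objective 5x + 4y at each vertex:
  (0, 0): 0
  (0, 3): 12
  (18/7, 15/7): 150/7
  (4, 0): 20
Maximum is 150/7 at (18/7, 15/7).
Verify constraints at (x, y) = (18/7, 15/7):
  1*(18/7) + 3*(15/7) = 9 <= 9 (active)
  3*(18/7) + 2*(15/7) = 12 <= 12 (active)
  1*(18/7) + 1*(15/7) = 33/7 <= 12
  x = 18/7 >= 0, y = 15/7 >= 0. All constraints satisfied.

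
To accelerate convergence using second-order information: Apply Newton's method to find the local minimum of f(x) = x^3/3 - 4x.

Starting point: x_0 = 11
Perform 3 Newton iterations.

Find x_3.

f(x) = x^3/3 - 4x
f'(x) = x^2 - 4, f''(x) = 2x
Newton update: x_{n+1} = x_n - (x_n^2 - 4)/(2*x_n)
Step 1: x_0 = 11, f'=117, f''=22, x_1 = 125/22
Step 2: x_1 = 125/22, f'=13689/484, f''=125/11, x_2 = 17561/5500
Step 3: x_2 = 17561/5500, f'=187388721/30250000, f''=17561/2750, x_3 = 429388721/193171000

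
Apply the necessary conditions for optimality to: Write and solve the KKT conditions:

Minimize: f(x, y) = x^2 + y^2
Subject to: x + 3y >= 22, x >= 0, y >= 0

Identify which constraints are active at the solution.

KKT conditions for min x^2 + y^2 s.t. 1x + 3y >= 22, x >= 0, y >= 0:
Stationarity: 2x = mu*1 + mu_x, 2y = mu*3 + mu_y, with mu, mu_x, mu_y >= 0
Complementary slackness: mu*(x + 3y - 22) = 0, mu_x*x = 0, mu_y*y = 0
(0, 0) is infeasible (1*0 + 3*0 < 22), so if mu = 0 stationarity would force x = mu_x/2 >= 0, y = mu_y/2 >= 0 with mu_x*x = mu_y*y = 0, i.e. x = y = 0: contradiction. Hence mu > 0 and x + 3y = 22 is active.
Try x > 0, y > 0 (so mu_x = mu_y = 0): x = 1*mu/2, y = 3*mu/2
Substitute: 1*(1*mu/2) + 3*(3*mu/2) = 22
  mu*10/2 = 22 => mu = 22/5
x* = 11/5 > 0, y* = 33/5 > 0, consistent with mu_x = mu_y = 0.
f is convex and the constraints are linear, so this KKT point is the global minimum.
f* = 242/5
Active constraints: x + 3y >= 22 (holds with equality, mu = 22/5 > 0); x >= 0 and y >= 0 are inactive (mu_x = mu_y = 0).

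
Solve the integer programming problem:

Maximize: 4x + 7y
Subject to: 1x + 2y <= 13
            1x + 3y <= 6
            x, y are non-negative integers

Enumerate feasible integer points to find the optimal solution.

Constraint 1: 1x + 2y <= 13
Constraint 2: 1x + 3y <= 6
Feasible x range (need y >= 0): 0 <= x <= min(13/1, 6/1) => x in {0, ..., 6}.
Enumerate feasible integer points row by row (the coefficient of y is 7 > 0, so for each x the largest feasible y gives the best value):
  x = 0: y <= min((13 - 1*0)/2, (6 - 1*0)/3) => y in {0, ..., 2}; best 4*0 + 7*2 = 14
  x = 1: y <= min((13 - 1*1)/2, (6 - 1*1)/3) => y in {0, ..., 1}; best 4*1 + 7*1 = 11
  x = 2: y <= min((13 - 1*2)/2, (6 - 1*2)/3) => y in {0, ..., 1}; best 4*2 + 7*1 = 15
  x = 3: y <= min((13 - 1*3)/2, (6 - 1*3)/3) => y in {0, ..., 1}; best 4*3 + 7*1 = 19
  x = 4: y <= min((13 - 1*4)/2, (6 - 1*4)/3) => y in {0}; best 4*4 + 7*0 = 16
  x = 5: y <= min((13 - 1*5)/2, (6 - 1*5)/3) => y in {0}; best 4*5 + 7*0 = 20
  x = 6: y <= min((13 - 1*6)/2, (6 - 1*6)/3) => y in {0}; best 4*6 + 7*0 = 24
The maximum 4x + 7y = 24 is achieved at x = 6, y = 0.
Check: 1*6 + 2*0 = 6 <= 13 and 1*6 + 3*0 = 6 <= 6.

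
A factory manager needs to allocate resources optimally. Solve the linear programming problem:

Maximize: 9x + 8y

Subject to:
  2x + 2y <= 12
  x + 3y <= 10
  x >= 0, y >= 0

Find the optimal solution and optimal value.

Feasible vertices: (0, 0), (0, 10/3), (4, 2), (6, 0)
Objective 9x + 8y at each:
  (0, 0): 0
  (0, 10/3): 80/3
  (4, 2): 52
  (6, 0): 54
Maximum is 54 at (6, 0).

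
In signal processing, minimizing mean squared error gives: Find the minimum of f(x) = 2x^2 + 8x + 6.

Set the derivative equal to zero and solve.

f(x) = 2x^2 + 8x + 6
f'(x) = 4x + (8) = 0
x = -8/4 = -2
f(-2) = -2
Since f''(x) = 4 > 0, this is a minimum.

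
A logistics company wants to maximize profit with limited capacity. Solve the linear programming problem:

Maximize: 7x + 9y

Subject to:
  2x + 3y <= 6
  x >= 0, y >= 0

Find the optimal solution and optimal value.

The feasible region has vertices at [(0, 0), (3, 0), (0, 2)].
Checking objective 7x + 9y at each vertex:
  (0, 0): 7*0 + 9*0 = 0
  (3, 0): 7*3 + 9*0 = 21
  (0, 2): 7*0 + 9*2 = 18
Maximum is 21 at (3, 0).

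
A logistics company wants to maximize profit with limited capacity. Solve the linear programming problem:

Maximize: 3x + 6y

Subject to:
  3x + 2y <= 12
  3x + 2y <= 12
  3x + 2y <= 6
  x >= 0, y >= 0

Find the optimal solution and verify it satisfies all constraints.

Feasible vertices: (0, 0), (0, 3), (2, 0)
Objective 3x + 6y at each vertex:
  (0, 0): 0
  (0, 3): 18
  (2, 0): 6
Maximum is 18 at (0, 3).
Verify constraints at (x, y) = (0, 3):
  3*0 + 2*3 = 6 <= 12
  3*0 + 2*3 = 6 <= 12
  3*0 + 2*3 = 6 <= 6 (active)
  x = 0 >= 0, y = 3 >= 0. All constraints satisfied.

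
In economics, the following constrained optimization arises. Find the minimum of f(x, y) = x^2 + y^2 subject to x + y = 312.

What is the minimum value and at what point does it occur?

Substitute y = 312 - x into f(x,y) = x^2 + y^2:
g(x) = x^2 + (312 - x)^2 = 2x^2 - 624x + 97344
g'(x) = 4x - 624 = 0  =>  x = 156
y = 312 - 156 = 156
Minimum value = 156^2 + 156^2 = 48672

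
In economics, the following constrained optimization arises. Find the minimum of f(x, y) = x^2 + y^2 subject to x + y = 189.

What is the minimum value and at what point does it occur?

Substitute y = 189 - x into f(x,y) = x^2 + y^2:
g(x) = x^2 + (189 - x)^2 = 2x^2 - 378x + 35721
g'(x) = 4x - 378 = 0  =>  x = 189/2
y = 189 - 189/2 = 189/2
Minimum value = (189/2)^2 + (189/2)^2 = 35721/2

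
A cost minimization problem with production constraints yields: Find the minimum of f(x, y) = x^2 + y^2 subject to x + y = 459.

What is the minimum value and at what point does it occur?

Substitute y = 459 - x into f(x,y) = x^2 + y^2:
g(x) = x^2 + (459 - x)^2 = 2x^2 - 918x + 210681
g'(x) = 4x - 918 = 0  =>  x = 459/2
y = 459 - 459/2 = 459/2
Minimum value = (459/2)^2 + (459/2)^2 = 210681/2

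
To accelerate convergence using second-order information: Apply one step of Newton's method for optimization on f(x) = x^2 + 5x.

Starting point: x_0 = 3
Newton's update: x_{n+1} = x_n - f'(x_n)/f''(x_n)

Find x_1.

f(x) = x^2 + 5x
f'(x) = 2x + (5), f''(x) = 2
Newton step: x_1 = x_0 - f'(x_0)/f''(x_0)
f'(3) = 11
x_1 = 3 - 11/2 = -5/2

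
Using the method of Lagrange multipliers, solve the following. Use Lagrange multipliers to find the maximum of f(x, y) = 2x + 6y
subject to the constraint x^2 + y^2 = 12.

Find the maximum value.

Set up Lagrange conditions: grad f = lambda * grad g
  2 = 2*lambda*x
  6 = 2*lambda*y
From these: x/y = 2/6, so x = 2t, y = 6t for some t.
Substitute into constraint: (2t)^2 + (6t)^2 = 12
  t^2 * 40 = 12
  t = sqrt(12/40)
Maximum = 2*x + 6*y = (2^2 + 6^2)*t = 40 * sqrt(12/40) = sqrt(480)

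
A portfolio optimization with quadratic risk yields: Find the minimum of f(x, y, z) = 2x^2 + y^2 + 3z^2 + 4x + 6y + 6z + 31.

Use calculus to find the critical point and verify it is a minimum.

f(x,y,z) = 2x^2 + y^2 + 3z^2 + 4x + 6y + 6z + 31
df/dx = 4x + (4) = 0 => x = -1
df/dy = 2y + (6) = 0 => y = -3
df/dz = 6z + (6) = 0 => z = -1
f(-1,-3,-1) = 2*(-1)^2 + 1*(-3)^2 + 3*(-1)^2 + 4*(-1) + 6*(-3) + 6*(-1) + 31 = 17
Hessian is diagonal with entries 4, 2, 6 > 0, confirmed minimum.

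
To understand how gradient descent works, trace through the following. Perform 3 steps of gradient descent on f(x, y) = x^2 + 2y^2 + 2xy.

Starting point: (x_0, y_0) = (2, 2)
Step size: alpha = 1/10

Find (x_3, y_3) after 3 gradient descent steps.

f(x,y) = x^2 + 2y^2 + 2xy
grad_x = 2x + 2y, grad_y = 4y + 2x
Step 1: grad = (8, 12), (6/5, 4/5)
Step 2: grad = (4, 28/5), (4/5, 6/25)
Step 3: grad = (52/25, 64/25), (74/125, -2/125)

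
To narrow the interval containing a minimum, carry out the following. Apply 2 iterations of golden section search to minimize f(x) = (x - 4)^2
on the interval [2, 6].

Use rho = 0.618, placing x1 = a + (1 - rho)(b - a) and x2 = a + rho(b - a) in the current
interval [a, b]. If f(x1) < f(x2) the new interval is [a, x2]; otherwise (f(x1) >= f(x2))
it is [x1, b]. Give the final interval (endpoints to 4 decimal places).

Golden section search for min of f(x) = (x - 4)^2 on [2, 6].
Each step: x1 = a + (1 - rho)(b - a), x2 = a + rho(b - a); if f(x1) < f(x2) keep [a, x2], otherwise keep [x1, b].
Step 1: [2.0000, 6.0000], x1=3.5280 (f=0.2228), x2=4.4720 (f=0.2228); f(x1) = f(x2) (tie, not '<') => keep [3.5280, 6.0000]
Step 2: [3.5280, 6.0000], x1=4.4723 (f=0.2231), x2=5.0557 (f=1.1145); f(x1) < f(x2) => keep [3.5280, 5.0557]
Final interval: [3.5280, 5.0557]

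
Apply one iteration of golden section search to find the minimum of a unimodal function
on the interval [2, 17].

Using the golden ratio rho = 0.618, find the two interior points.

Golden section search on [2, 17].
Golden ratio rho = 0.618 (approx).
Interior points:
  x_1 = 2 + (1-0.618)*15 = 7.7300
  x_2 = 2 + 0.618*15 = 11.2700
Compare f(x_1) and f(x_2) to determine which subinterval to keep.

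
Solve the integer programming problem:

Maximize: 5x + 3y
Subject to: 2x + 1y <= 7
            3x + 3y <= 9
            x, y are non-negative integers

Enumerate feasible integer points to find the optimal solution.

Constraint 1: 2x + 1y <= 7
Constraint 2: 3x + 3y <= 9
Feasible x range (need y >= 0): 0 <= x <= min(7/2, 9/3) => x in {0, ..., 3}.
Enumerate feasible integer points row by row (the coefficient of y is 3 > 0, so for each x the largest feasible y gives the best value):
  x = 0: y <= min((7 - 2*0)/1, (9 - 3*0)/3) => y in {0, ..., 3}; best 5*0 + 3*3 = 9
  x = 1: y <= min((7 - 2*1)/1, (9 - 3*1)/3) => y in {0, ..., 2}; best 5*1 + 3*2 = 11
  x = 2: y <= min((7 - 2*2)/1, (9 - 3*2)/3) => y in {0, ..., 1}; best 5*2 + 3*1 = 13
  x = 3: y <= min((7 - 2*3)/1, (9 - 3*3)/3) => y in {0}; best 5*3 + 3*0 = 15
The maximum 5x + 3y = 15 is achieved at x = 3, y = 0.
Check: 2*3 + 1*0 = 6 <= 7 and 3*3 + 3*0 = 9 <= 9.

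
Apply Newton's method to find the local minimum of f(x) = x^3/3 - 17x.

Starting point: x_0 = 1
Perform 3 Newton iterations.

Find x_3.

f(x) = x^3/3 - 17x
f'(x) = x^2 - 17, f''(x) = 2x
Newton update: x_{n+1} = x_n - (x_n^2 - 17)/(2*x_n)
Step 1: x_0 = 1, f'=-16, f''=2, x_1 = 9
Step 2: x_1 = 9, f'=64, f''=18, x_2 = 49/9
Step 3: x_2 = 49/9, f'=1024/81, f''=98/9, x_3 = 1889/441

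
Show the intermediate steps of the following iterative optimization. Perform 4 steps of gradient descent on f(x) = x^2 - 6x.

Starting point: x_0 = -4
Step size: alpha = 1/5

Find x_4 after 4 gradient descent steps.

f(x) = x^2 - 6x, f'(x) = 2x + (-6)
Step 1: f'(-4) = -14, x_1 = -4 - 1/5 * -14 = -6/5
Step 2: f'(-6/5) = -42/5, x_2 = -6/5 - 1/5 * -42/5 = 12/25
Step 3: f'(12/25) = -126/25, x_3 = 12/25 - 1/5 * -126/25 = 186/125
Step 4: f'(186/125) = -378/125, x_4 = 186/125 - 1/5 * -378/125 = 1308/625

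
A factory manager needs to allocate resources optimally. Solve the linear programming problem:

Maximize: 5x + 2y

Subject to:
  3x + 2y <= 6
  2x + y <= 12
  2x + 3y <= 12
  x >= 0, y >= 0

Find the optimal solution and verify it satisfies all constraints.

Feasible vertices: (0, 0), (0, 3), (2, 0)
Objective 5x + 2y at each vertex:
  (0, 0): 0
  (0, 3): 6
  (2, 0): 10
Maximum is 10 at (2, 0).
Verify constraints at (x, y) = (2, 0):
  3*2 + 2*0 = 6 <= 6 (active)
  2*2 + 1*0 = 4 <= 12
  2*2 + 3*0 = 4 <= 12
  x = 2 >= 0, y = 0 >= 0. All constraints satisfied.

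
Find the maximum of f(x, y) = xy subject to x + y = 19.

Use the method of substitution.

Substitute y = 19 - x into f(x,y) = xy:
g(x) = x(19 - x) = 19x - x^2
g'(x) = 19 - 2x = 0  =>  x = 19/2
y = 19 - 19/2 = 19/2
Maximum value = (19/2) * (19/2) = 361/4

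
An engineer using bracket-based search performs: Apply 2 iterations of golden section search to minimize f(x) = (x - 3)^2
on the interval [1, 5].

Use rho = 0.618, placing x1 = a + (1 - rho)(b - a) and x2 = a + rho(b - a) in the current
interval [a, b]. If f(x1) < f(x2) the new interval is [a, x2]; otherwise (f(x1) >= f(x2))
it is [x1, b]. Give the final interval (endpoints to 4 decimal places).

Golden section search for min of f(x) = (x - 3)^2 on [1, 5].
Each step: x1 = a + (1 - rho)(b - a), x2 = a + rho(b - a); if f(x1) < f(x2) keep [a, x2], otherwise keep [x1, b].
Step 1: [1.0000, 5.0000], x1=2.5280 (f=0.2228), x2=3.4720 (f=0.2228); f(x1) = f(x2) (tie, not '<') => keep [2.5280, 5.0000]
Step 2: [2.5280, 5.0000], x1=3.4723 (f=0.2231), x2=4.0557 (f=1.1145); f(x1) < f(x2) => keep [2.5280, 4.0557]
Final interval: [2.5280, 4.0557]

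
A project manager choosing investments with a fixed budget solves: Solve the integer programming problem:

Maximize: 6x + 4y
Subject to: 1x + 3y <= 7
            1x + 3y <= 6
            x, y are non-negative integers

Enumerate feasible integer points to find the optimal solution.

Constraint 1: 1x + 3y <= 7
Constraint 2: 1x + 3y <= 6
Feasible x range (need y >= 0): 0 <= x <= min(7/1, 6/1) => x in {0, ..., 6}.
Enumerate feasible integer points row by row (the coefficient of y is 4 > 0, so for each x the largest feasible y gives the best value):
  x = 0: y <= min((7 - 1*0)/3, (6 - 1*0)/3) => y in {0, ..., 2}; best 6*0 + 4*2 = 8
  x = 1: y <= min((7 - 1*1)/3, (6 - 1*1)/3) => y in {0, ..., 1}; best 6*1 + 4*1 = 10
  x = 2: y <= min((7 - 1*2)/3, (6 - 1*2)/3) => y in {0, ..., 1}; best 6*2 + 4*1 = 16
  x = 3: y <= min((7 - 1*3)/3, (6 - 1*3)/3) => y in {0, ..., 1}; best 6*3 + 4*1 = 22
  x = 4: y <= min((7 - 1*4)/3, (6 - 1*4)/3) => y in {0}; best 6*4 + 4*0 = 24
  x = 5: y <= min((7 - 1*5)/3, (6 - 1*5)/3) => y in {0}; best 6*5 + 4*0 = 30
  x = 6: y <= min((7 - 1*6)/3, (6 - 1*6)/3) => y in {0}; best 6*6 + 4*0 = 36
The maximum 6x + 4y = 36 is achieved at x = 6, y = 0.
Check: 1*6 + 3*0 = 6 <= 7 and 1*6 + 3*0 = 6 <= 6.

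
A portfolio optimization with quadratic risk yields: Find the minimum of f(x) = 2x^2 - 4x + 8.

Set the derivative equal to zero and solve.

f(x) = 2x^2 - 4x + 8
f'(x) = 4x + (-4) = 0
x = 4/4 = 1
f(1) = 6
Since f''(x) = 4 > 0, this is a minimum.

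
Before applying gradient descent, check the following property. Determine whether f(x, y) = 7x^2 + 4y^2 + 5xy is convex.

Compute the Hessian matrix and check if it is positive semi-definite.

f(x,y) = 7x^2 + 4y^2 + 5xy
Hessian H = [[14, 5], [5, 8]]
trace(H) = 22, det(H) = 87
Eigenvalues: (22 +/- sqrt(136)) / 2 = 16.83, 5.169
Since both eigenvalues > 0, f is convex.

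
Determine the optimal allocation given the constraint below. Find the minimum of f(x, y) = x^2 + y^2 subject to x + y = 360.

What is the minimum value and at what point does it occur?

Substitute y = 360 - x into f(x,y) = x^2 + y^2:
g(x) = x^2 + (360 - x)^2 = 2x^2 - 720x + 129600
g'(x) = 4x - 720 = 0  =>  x = 180
y = 360 - 180 = 180
Minimum value = 180^2 + 180^2 = 64800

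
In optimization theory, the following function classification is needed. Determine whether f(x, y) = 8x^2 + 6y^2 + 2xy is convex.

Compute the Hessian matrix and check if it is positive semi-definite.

f(x,y) = 8x^2 + 6y^2 + 2xy
Hessian H = [[16, 2], [2, 12]]
trace(H) = 28, det(H) = 188
Eigenvalues: (28 +/- sqrt(32)) / 2 = 16.83, 11.17
Since both eigenvalues > 0, f is convex.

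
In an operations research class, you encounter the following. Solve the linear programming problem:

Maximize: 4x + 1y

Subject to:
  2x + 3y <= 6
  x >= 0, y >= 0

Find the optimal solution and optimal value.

The feasible region has vertices at [(0, 0), (3, 0), (0, 2)].
Checking objective 4x + 1y at each vertex:
  (0, 0): 4*0 + 1*0 = 0
  (3, 0): 4*3 + 1*0 = 12
  (0, 2): 4*0 + 1*2 = 2
Maximum is 12 at (3, 0).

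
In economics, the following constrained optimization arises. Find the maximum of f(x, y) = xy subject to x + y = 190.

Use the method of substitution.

Substitute y = 190 - x into f(x,y) = xy:
g(x) = x(190 - x) = 190x - x^2
g'(x) = 190 - 2x = 0  =>  x = 95
y = 190 - 95 = 95
Maximum value = 95 * 95 = 9025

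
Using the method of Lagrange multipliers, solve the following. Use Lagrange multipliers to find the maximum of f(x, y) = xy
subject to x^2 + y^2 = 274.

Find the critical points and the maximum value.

Lagrange conditions: y = 2*lambda*x and x = 2*lambda*y
If x = 0 then y = 0, violating the constraint, so x, y != 0.
Dividing: y/x = x/y => x^2 = y^2 => y = x or y = -x
Constraint: 2x^2 = 274 => x^2 = 137 => x = +/-sqrt(137)
Critical points: (sqrt(137), sqrt(137)), (-sqrt(137), -sqrt(137)), (sqrt(137), -sqrt(137)), (-sqrt(137), sqrt(137))
  y = x:  xy = x^2 = 137  at (sqrt(137), sqrt(137)) and (-sqrt(137), -sqrt(137))
  y = -x: xy = -x^2 = -137 at (sqrt(137), -sqrt(137)) and (-sqrt(137), sqrt(137))
Maximum xy = 137 at (sqrt(137), sqrt(137)) and (-sqrt(137), -sqrt(137))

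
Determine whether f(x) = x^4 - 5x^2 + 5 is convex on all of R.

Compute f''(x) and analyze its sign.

f(x) = x^4 - 5x^2 + 5
f'(x) = 4x^3 + -10x
f''(x) = 12x^2 + -10
f''(0) = -10 < 0, so not convex near x = 0
Therefore, f is not globally convex on R.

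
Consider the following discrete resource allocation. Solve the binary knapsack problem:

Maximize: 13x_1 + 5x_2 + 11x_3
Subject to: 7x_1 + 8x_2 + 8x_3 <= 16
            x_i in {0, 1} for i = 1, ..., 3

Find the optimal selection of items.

Items: item 1 (v=13, w=7), item 2 (v=5, w=8), item 3 (v=11, w=8)
Capacity: 16
Checking all 8 subsets (w = total weight, v = total value):
  {}: w = 0, v = 0
  {1}: w = 7, v = 13
  {2}: w = 8, v = 5
  {3}: w = 8, v = 11
  {1, 2}: w = 15, v = 18
  {1, 3}: w = 15, v = 24
  {2, 3}: w = 16, v = 16
  {1, 2, 3}: w = 23 > 16, infeasible
Best feasible subset: items [1, 3]
Total weight: 15 <= 16, total value: 24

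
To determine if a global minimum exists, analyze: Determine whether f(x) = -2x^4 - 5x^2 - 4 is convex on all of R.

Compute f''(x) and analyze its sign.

f(x) = -2x^4 - 5x^2 - 4
f'(x) = -8x^3 + -10x
f''(x) = -24x^2 + -10
f''(x) = -24x^2 + -10 <= -10 < 0 for all x
Therefore, f is concave on R.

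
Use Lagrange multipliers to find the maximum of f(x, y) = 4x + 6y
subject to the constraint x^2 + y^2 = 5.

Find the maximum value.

Set up Lagrange conditions: grad f = lambda * grad g
  4 = 2*lambda*x
  6 = 2*lambda*y
From these: x/y = 4/6, so x = 4t, y = 6t for some t.
Substitute into constraint: (4t)^2 + (6t)^2 = 5
  t^2 * 52 = 5
  t = sqrt(5/52)
Maximum = 4*x + 6*y = (4^2 + 6^2)*t = 52 * sqrt(5/52) = sqrt(260)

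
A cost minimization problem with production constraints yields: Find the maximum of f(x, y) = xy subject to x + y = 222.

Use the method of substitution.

Substitute y = 222 - x into f(x,y) = xy:
g(x) = x(222 - x) = 222x - x^2
g'(x) = 222 - 2x = 0  =>  x = 111
y = 222 - 111 = 111
Maximum value = 111 * 111 = 12321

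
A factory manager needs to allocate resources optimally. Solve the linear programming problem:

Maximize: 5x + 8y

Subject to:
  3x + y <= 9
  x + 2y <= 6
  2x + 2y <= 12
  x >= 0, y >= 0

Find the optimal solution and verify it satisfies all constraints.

Feasible vertices: (0, 0), (0, 3), (12/5, 9/5), (3, 0)
Objective 5x + 8y at each vertex:
  (0, 0): 0
  (0, 3): 24
  (12/5, 9/5): 132/5
  (3, 0): 15
Maximum is 132/5 at (12/5, 9/5).
Verify constraints at (x, y) = (12/5, 9/5):
  3*(12/5) + 1*(9/5) = 9 <= 9 (active)
  1*(12/5) + 2*(9/5) = 6 <= 6 (active)
  2*(12/5) + 2*(9/5) = 42/5 <= 12
  x = 12/5 >= 0, y = 9/5 >= 0. All constraints satisfied.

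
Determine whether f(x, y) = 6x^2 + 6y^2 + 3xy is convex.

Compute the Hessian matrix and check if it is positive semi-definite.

f(x,y) = 6x^2 + 6y^2 + 3xy
Hessian H = [[12, 3], [3, 12]]
trace(H) = 24, det(H) = 135
Eigenvalues: (24 +/- sqrt(36)) / 2 = 15, 9
Since both eigenvalues > 0, f is convex.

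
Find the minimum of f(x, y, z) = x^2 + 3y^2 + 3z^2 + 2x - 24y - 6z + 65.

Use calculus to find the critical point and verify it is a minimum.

f(x,y,z) = x^2 + 3y^2 + 3z^2 + 2x - 24y - 6z + 65
df/dx = 2x + (2) = 0 => x = -1
df/dy = 6y + (-24) = 0 => y = 4
df/dz = 6z + (-6) = 0 => z = 1
f(-1,4,1) = 1*(-1)^2 + 3*(4)^2 + 3*(1)^2 + 2*(-1) + -24*(4) + -6*(1) + 65 = 13
Hessian is diagonal with entries 2, 6, 6 > 0, confirmed minimum.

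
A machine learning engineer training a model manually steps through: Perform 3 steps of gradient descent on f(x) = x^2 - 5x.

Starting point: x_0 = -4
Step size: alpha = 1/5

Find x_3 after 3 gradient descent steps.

f(x) = x^2 - 5x, f'(x) = 2x + (-5)
Step 1: f'(-4) = -13, x_1 = -4 - 1/5 * -13 = -7/5
Step 2: f'(-7/5) = -39/5, x_2 = -7/5 - 1/5 * -39/5 = 4/25
Step 3: f'(4/25) = -117/25, x_3 = 4/25 - 1/5 * -117/25 = 137/125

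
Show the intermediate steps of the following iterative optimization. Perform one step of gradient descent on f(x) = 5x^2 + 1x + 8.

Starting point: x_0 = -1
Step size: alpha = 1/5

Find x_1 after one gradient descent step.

f(x) = 5x^2 + 1x + 8
f'(x) = 10x + 1
f'(-1) = 10*-1 + (1) = -9
x_1 = x_0 - alpha * f'(x_0) = -1 - 1/5 * -9 = 4/5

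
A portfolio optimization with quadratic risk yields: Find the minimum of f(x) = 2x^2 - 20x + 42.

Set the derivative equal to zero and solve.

f(x) = 2x^2 - 20x + 42
f'(x) = 4x + (-20) = 0
x = 20/4 = 5
f(5) = -8
Since f''(x) = 4 > 0, this is a minimum.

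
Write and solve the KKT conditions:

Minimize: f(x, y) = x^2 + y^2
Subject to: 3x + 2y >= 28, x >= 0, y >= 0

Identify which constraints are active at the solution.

KKT conditions for min x^2 + y^2 s.t. 3x + 2y >= 28, x >= 0, y >= 0:
Stationarity: 2x = mu*3 + mu_x, 2y = mu*2 + mu_y, with mu, mu_x, mu_y >= 0
Complementary slackness: mu*(3x + 2y - 28) = 0, mu_x*x = 0, mu_y*y = 0
(0, 0) is infeasible (3*0 + 2*0 < 28), so if mu = 0 stationarity would force x = mu_x/2 >= 0, y = mu_y/2 >= 0 with mu_x*x = mu_y*y = 0, i.e. x = y = 0: contradiction. Hence mu > 0 and 3x + 2y = 28 is active.
Try x > 0, y > 0 (so mu_x = mu_y = 0): x = 3*mu/2, y = 2*mu/2
Substitute: 3*(3*mu/2) + 2*(2*mu/2) = 28
  mu*13/2 = 28 => mu = 56/13
x* = 84/13 > 0, y* = 56/13 > 0, consistent with mu_x = mu_y = 0.
f is convex and the constraints are linear, so this KKT point is the global minimum.
f* = 784/13
Active constraints: 3x + 2y >= 28 (holds with equality, mu = 56/13 > 0); x >= 0 and y >= 0 are inactive (mu_x = mu_y = 0).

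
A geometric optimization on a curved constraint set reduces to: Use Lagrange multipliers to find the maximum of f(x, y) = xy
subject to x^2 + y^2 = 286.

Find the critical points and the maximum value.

Lagrange conditions: y = 2*lambda*x and x = 2*lambda*y
If x = 0 then y = 0, violating the constraint, so x, y != 0.
Dividing: y/x = x/y => x^2 = y^2 => y = x or y = -x
Constraint: 2x^2 = 286 => x^2 = 143 => x = +/-sqrt(143)
Critical points: (sqrt(143), sqrt(143)), (-sqrt(143), -sqrt(143)), (sqrt(143), -sqrt(143)), (-sqrt(143), sqrt(143))
  y = x:  xy = x^2 = 143  at (sqrt(143), sqrt(143)) and (-sqrt(143), -sqrt(143))
  y = -x: xy = -x^2 = -143 at (sqrt(143), -sqrt(143)) and (-sqrt(143), sqrt(143))
Maximum xy = 143 at (sqrt(143), sqrt(143)) and (-sqrt(143), -sqrt(143))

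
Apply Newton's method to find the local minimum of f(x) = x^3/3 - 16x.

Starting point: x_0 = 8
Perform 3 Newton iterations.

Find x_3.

f(x) = x^3/3 - 16x
f'(x) = x^2 - 16, f''(x) = 2x
Newton update: x_{n+1} = x_n - (x_n^2 - 16)/(2*x_n)
Step 1: x_0 = 8, f'=48, f''=16, x_1 = 5
Step 2: x_1 = 5, f'=9, f''=10, x_2 = 41/10
Step 3: x_2 = 41/10, f'=81/100, f''=41/5, x_3 = 3281/820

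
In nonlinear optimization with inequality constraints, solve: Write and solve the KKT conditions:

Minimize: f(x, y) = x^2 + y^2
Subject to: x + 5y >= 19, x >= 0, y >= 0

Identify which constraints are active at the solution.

KKT conditions for min x^2 + y^2 s.t. 1x + 5y >= 19, x >= 0, y >= 0:
Stationarity: 2x = mu*1 + mu_x, 2y = mu*5 + mu_y, with mu, mu_x, mu_y >= 0
Complementary slackness: mu*(x + 5y - 19) = 0, mu_x*x = 0, mu_y*y = 0
(0, 0) is infeasible (1*0 + 5*0 < 19), so if mu = 0 stationarity would force x = mu_x/2 >= 0, y = mu_y/2 >= 0 with mu_x*x = mu_y*y = 0, i.e. x = y = 0: contradiction. Hence mu > 0 and x + 5y = 19 is active.
Try x > 0, y > 0 (so mu_x = mu_y = 0): x = 1*mu/2, y = 5*mu/2
Substitute: 1*(1*mu/2) + 5*(5*mu/2) = 19
  mu*26/2 = 19 => mu = 19/13
x* = 19/26 > 0, y* = 95/26 > 0, consistent with mu_x = mu_y = 0.
f is convex and the constraints are linear, so this KKT point is the global minimum.
f* = 361/26
Active constraints: x + 5y >= 19 (holds with equality, mu = 19/13 > 0); x >= 0 and y >= 0 are inactive (mu_x = mu_y = 0).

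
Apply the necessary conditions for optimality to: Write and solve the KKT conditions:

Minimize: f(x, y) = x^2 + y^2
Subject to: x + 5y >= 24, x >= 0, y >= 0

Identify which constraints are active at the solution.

KKT conditions for min x^2 + y^2 s.t. 1x + 5y >= 24, x >= 0, y >= 0:
Stationarity: 2x = mu*1 + mu_x, 2y = mu*5 + mu_y, with mu, mu_x, mu_y >= 0
Complementary slackness: mu*(x + 5y - 24) = 0, mu_x*x = 0, mu_y*y = 0
(0, 0) is infeasible (1*0 + 5*0 < 24), so if mu = 0 stationarity would force x = mu_x/2 >= 0, y = mu_y/2 >= 0 with mu_x*x = mu_y*y = 0, i.e. x = y = 0: contradiction. Hence mu > 0 and x + 5y = 24 is active.
Try x > 0, y > 0 (so mu_x = mu_y = 0): x = 1*mu/2, y = 5*mu/2
Substitute: 1*(1*mu/2) + 5*(5*mu/2) = 24
  mu*26/2 = 24 => mu = 24/13
x* = 12/13 > 0, y* = 60/13 > 0, consistent with mu_x = mu_y = 0.
f is convex and the constraints are linear, so this KKT point is the global minimum.
f* = 288/13
Active constraints: x + 5y >= 24 (holds with equality, mu = 24/13 > 0); x >= 0 and y >= 0 are inactive (mu_x = mu_y = 0).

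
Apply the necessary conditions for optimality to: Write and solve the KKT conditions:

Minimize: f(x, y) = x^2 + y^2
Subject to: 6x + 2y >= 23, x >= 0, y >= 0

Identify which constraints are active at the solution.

KKT conditions for min x^2 + y^2 s.t. 6x + 2y >= 23, x >= 0, y >= 0:
Stationarity: 2x = mu*6 + mu_x, 2y = mu*2 + mu_y, with mu, mu_x, mu_y >= 0
Complementary slackness: mu*(6x + 2y - 23) = 0, mu_x*x = 0, mu_y*y = 0
(0, 0) is infeasible (6*0 + 2*0 < 23), so if mu = 0 stationarity would force x = mu_x/2 >= 0, y = mu_y/2 >= 0 with mu_x*x = mu_y*y = 0, i.e. x = y = 0: contradiction. Hence mu > 0 and 6x + 2y = 23 is active.
Try x > 0, y > 0 (so mu_x = mu_y = 0): x = 6*mu/2, y = 2*mu/2
Substitute: 6*(6*mu/2) + 2*(2*mu/2) = 23
  mu*40/2 = 23 => mu = 23/20
x* = 69/20 > 0, y* = 23/20 > 0, consistent with mu_x = mu_y = 0.
f is convex and the constraints are linear, so this KKT point is the global minimum.
f* = 529/40
Active constraints: 6x + 2y >= 23 (holds with equality, mu = 23/20 > 0); x >= 0 and y >= 0 are inactive (mu_x = mu_y = 0).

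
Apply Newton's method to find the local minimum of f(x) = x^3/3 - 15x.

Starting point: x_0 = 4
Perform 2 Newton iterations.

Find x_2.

f(x) = x^3/3 - 15x
f'(x) = x^2 - 15, f''(x) = 2x
Newton update: x_{n+1} = x_n - (x_n^2 - 15)/(2*x_n)
Step 1: x_0 = 4, f'=1, f''=8, x_1 = 31/8
Step 2: x_1 = 31/8, f'=1/64, f''=31/4, x_2 = 1921/496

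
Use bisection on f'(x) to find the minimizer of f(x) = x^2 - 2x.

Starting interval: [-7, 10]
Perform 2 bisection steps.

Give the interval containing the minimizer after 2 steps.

Finding critical point of f(x) = x^2 - 2x using bisection on f'(x) = 2x + -2.
f'(x) = 0 when x = 1.
Starting interval: [-7, 10]
Step 1: mid = 3/2, f'(mid) = 1, new interval = [-7, 3/2]
Step 2: mid = -11/4, f'(mid) = -15/2, new interval = [-11/4, 3/2]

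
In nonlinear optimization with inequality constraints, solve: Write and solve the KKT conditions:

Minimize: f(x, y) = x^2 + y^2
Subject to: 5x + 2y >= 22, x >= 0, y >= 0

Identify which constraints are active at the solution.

KKT conditions for min x^2 + y^2 s.t. 5x + 2y >= 22, x >= 0, y >= 0:
Stationarity: 2x = mu*5 + mu_x, 2y = mu*2 + mu_y, with mu, mu_x, mu_y >= 0
Complementary slackness: mu*(5x + 2y - 22) = 0, mu_x*x = 0, mu_y*y = 0
(0, 0) is infeasible (5*0 + 2*0 < 22), so if mu = 0 stationarity would force x = mu_x/2 >= 0, y = mu_y/2 >= 0 with mu_x*x = mu_y*y = 0, i.e. x = y = 0: contradiction. Hence mu > 0 and 5x + 2y = 22 is active.
Try x > 0, y > 0 (so mu_x = mu_y = 0): x = 5*mu/2, y = 2*mu/2
Substitute: 5*(5*mu/2) + 2*(2*mu/2) = 22
  mu*29/2 = 22 => mu = 44/29
x* = 110/29 > 0, y* = 44/29 > 0, consistent with mu_x = mu_y = 0.
f is convex and the constraints are linear, so this KKT point is the global minimum.
f* = 484/29
Active constraints: 5x + 2y >= 22 (holds with equality, mu = 44/29 > 0); x >= 0 and y >= 0 are inactive (mu_x = mu_y = 0).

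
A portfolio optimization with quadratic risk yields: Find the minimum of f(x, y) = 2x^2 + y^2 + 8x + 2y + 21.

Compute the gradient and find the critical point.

f(x,y) = 2x^2 + y^2 + 8x + 2y + 21
df/dx = 4x + (8) = 0  =>  x = -2
df/dy = 2y + (2) = 0  =>  y = -1
f(-2, -1) = 2*(-2)^2 + 1*(-1)^2 + 8*(-2) + 2*(-1) + 21 = 12
Hessian is diagonal with entries 4, 2 > 0, so this is a minimum.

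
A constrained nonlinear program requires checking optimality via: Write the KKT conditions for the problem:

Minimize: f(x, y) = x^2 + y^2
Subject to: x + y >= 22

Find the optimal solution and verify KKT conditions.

KKT conditions for min x^2 + y^2 s.t. x + y >= 22:
Stationarity: 2x = mu, 2y = mu
So x = y = mu/2.
Complementary slackness: mu*(x + y - 22) = 0
Primal feasibility: x + y >= 22; dual feasibility: mu >= 0
If mu = 0 then x = y = 0, but 0 + 0 < 22 is infeasible, so the constraint is active.
Constraint active: x + y = 2*(mu/2) = 22 => mu = 22
x = y = 11, f = 242
Verify: stationarity 2*11 = 22 = mu; primal 11 + 11 = 22 >= 22; dual mu = 22 >= 0; complementary slackness 22*(22 - 22) = 0. All KKT conditions hold.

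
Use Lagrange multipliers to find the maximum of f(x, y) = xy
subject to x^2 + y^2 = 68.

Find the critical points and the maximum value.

Lagrange conditions: y = 2*lambda*x and x = 2*lambda*y
If x = 0 then y = 0, violating the constraint, so x, y != 0.
Dividing: y/x = x/y => x^2 = y^2 => y = x or y = -x
Constraint: 2x^2 = 68 => x^2 = 34 => x = +/-sqrt(34)
Critical points: (sqrt(34), sqrt(34)), (-sqrt(34), -sqrt(34)), (sqrt(34), -sqrt(34)), (-sqrt(34), sqrt(34))
  y = x:  xy = x^2 = 34  at (sqrt(34), sqrt(34)) and (-sqrt(34), -sqrt(34))
  y = -x: xy = -x^2 = -34 at (sqrt(34), -sqrt(34)) and (-sqrt(34), sqrt(34))
Maximum xy = 34 at (sqrt(34), sqrt(34)) and (-sqrt(34), -sqrt(34))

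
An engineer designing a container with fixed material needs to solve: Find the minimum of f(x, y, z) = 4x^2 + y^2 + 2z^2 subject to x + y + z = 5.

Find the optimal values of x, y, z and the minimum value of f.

Using Lagrange multipliers on f = 4x^2 + y^2 + 2z^2 with constraint x + y + z = 5:
Conditions: 2*4*x = lambda, 2*1*y = lambda, 2*2*z = lambda
So x = lambda/8, y = lambda/2, z = lambda/4
Substituting into constraint: lambda * (7/8) = 5
lambda = 40/7
x = 5/7, y = 20/7, z = 10/7
Minimum value = 100/7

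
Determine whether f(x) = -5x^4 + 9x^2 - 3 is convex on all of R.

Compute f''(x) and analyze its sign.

f(x) = -5x^4 + 9x^2 - 3
f'(x) = -20x^3 + 18x
f''(x) = -60x^2 + 18
f''(x) = -60x^2 + 18 -> -inf as |x| -> inf
Therefore, f is not globally convex on R.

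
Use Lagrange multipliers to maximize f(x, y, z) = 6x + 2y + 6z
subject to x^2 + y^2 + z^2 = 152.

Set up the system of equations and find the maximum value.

Lagrange conditions: 6 = 2*lambda*x, 2 = 2*lambda*y, 6 = 2*lambda*z
So x:6 = y:2 = z:6, i.e. x = 6t, y = 2t, z = 6t
Constraint: t^2*(6^2 + 2^2 + 6^2) = 152
  t^2 * 76 = 152  =>  t = sqrt(2)
Maximum = 6*6t + 2*2t + 6*6t = 76*sqrt(2) = sqrt(11552)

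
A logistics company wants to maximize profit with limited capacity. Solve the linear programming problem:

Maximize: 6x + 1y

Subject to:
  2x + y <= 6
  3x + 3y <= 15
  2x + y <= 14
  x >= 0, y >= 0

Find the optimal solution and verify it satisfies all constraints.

Feasible vertices: (0, 0), (0, 5), (1, 4), (3, 0)
Objective 6x + 1y at each vertex:
  (0, 0): 0
  (0, 5): 5
  (1, 4): 10
  (3, 0): 18
Maximum is 18 at (3, 0).
Verify constraints at (x, y) = (3, 0):
  2*3 + 1*0 = 6 <= 6 (active)
  3*3 + 3*0 = 9 <= 15
  2*3 + 1*0 = 6 <= 14
  x = 3 >= 0, y = 0 >= 0. All constraints satisfied.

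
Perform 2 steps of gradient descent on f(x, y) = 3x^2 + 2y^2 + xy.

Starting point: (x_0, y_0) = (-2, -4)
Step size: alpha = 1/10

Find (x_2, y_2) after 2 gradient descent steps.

f(x,y) = 3x^2 + 2y^2 + xy
grad_x = 6x + 1y, grad_y = 4y + 1x
Step 1: grad = (-16, -18), (-2/5, -11/5)
Step 2: grad = (-23/5, -46/5), (3/50, -32/25)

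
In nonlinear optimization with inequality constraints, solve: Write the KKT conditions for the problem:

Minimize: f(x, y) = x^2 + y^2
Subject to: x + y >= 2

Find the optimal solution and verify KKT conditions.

KKT conditions for min x^2 + y^2 s.t. x + y >= 2:
Stationarity: 2x = mu, 2y = mu
So x = y = mu/2.
Complementary slackness: mu*(x + y - 2) = 0
Primal feasibility: x + y >= 2; dual feasibility: mu >= 0
If mu = 0 then x = y = 0, but 0 + 0 < 2 is infeasible, so the constraint is active.
Constraint active: x + y = 2*(mu/2) = 2 => mu = 2
x = y = 1, f = 2
Verify: stationarity 2*1 = 2 = mu; primal 1 + 1 = 2 >= 2; dual mu = 2 >= 0; complementary slackness 2*(2 - 2) = 0. All KKT conditions hold.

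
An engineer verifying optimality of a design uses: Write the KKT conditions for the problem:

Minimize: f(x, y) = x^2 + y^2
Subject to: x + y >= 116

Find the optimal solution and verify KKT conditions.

KKT conditions for min x^2 + y^2 s.t. x + y >= 116:
Stationarity: 2x = mu, 2y = mu
So x = y = mu/2.
Complementary slackness: mu*(x + y - 116) = 0
Primal feasibility: x + y >= 116; dual feasibility: mu >= 0
If mu = 0 then x = y = 0, but 0 + 0 < 116 is infeasible, so the constraint is active.
Constraint active: x + y = 2*(mu/2) = 116 => mu = 116
x = y = 58, f = 6728
Verify: stationarity 2*58 = 116 = mu; primal 58 + 58 = 116 >= 116; dual mu = 116 >= 0; complementary slackness 116*(116 - 116) = 0. All KKT conditions hold.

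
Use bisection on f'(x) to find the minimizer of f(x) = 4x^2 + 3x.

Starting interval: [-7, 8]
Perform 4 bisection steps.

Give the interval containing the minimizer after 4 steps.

Finding critical point of f(x) = 4x^2 + 3x using bisection on f'(x) = 8x + 3.
f'(x) = 0 when x = -3/8.
Starting interval: [-7, 8]
Step 1: mid = 1/2, f'(mid) = 7, new interval = [-7, 1/2]
Step 2: mid = -13/4, f'(mid) = -23, new interval = [-13/4, 1/2]
Step 3: mid = -11/8, f'(mid) = -8, new interval = [-11/8, 1/2]
Step 4: mid = -7/16, f'(mid) = -1/2, new interval = [-7/16, 1/2]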